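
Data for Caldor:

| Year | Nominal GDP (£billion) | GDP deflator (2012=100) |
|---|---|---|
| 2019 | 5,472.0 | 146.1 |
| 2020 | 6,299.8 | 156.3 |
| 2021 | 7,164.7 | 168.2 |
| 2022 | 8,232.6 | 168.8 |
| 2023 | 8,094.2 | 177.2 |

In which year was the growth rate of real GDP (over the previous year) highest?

2020: real = 6299.8/1.563 = 4030.58; growth vs 2019 (3745.38) = 7.61%.
2021: real = 7164.7/1.682 = 4259.63; growth vs 2020 (4030.58) = 5.68%.
2022: real = 8232.6/1.688 = 4877.13; growth vs 2021 (4259.63) = 14.50%.
2023: real = 8094.2/1.772 = 4567.83; growth vs 2022 (4877.13) = -6.34%.

2022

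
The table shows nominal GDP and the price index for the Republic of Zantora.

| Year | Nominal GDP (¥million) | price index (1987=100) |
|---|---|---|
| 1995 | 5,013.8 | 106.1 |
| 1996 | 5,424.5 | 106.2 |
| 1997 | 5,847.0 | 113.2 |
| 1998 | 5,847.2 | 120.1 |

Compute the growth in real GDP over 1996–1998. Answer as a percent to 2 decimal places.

-4.68%

Real GDP 1996 = 5424.5/1.062 = 5107.82.
Real GDP 1998 = 5847.2/1.201 = 4868.61.
Change = 4868.61/5107.82 − 1 = -0.0468.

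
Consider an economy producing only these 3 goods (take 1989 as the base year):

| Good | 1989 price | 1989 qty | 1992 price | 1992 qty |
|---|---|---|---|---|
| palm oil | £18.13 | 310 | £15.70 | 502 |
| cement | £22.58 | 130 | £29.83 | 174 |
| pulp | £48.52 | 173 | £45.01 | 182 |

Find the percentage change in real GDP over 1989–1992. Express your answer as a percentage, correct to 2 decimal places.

28.97%

Real GDP 1989 = Nominal GDP 1989 = 18.13·310 + 22.58·130 + 48.52·173 = 16949.66.
Real GDP 1992 (at 1989 prices) = 18.13·502 + 22.58·174 + 48.52·182 = 21860.82.
Real growth = 21860.82/16949.66 − 1 = 0.2897.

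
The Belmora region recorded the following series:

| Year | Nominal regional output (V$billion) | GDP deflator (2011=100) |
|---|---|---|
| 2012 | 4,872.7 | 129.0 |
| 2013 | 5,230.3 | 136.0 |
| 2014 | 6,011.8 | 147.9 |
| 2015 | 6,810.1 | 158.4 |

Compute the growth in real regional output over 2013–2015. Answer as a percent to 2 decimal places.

Real regional output 2013 = 5230.3/1.360 = 3845.81.
Real regional output 2015 = 6810.1/1.584 = 4299.31.
Change = 4299.31/3845.81 − 1 = 0.1179.

11.79%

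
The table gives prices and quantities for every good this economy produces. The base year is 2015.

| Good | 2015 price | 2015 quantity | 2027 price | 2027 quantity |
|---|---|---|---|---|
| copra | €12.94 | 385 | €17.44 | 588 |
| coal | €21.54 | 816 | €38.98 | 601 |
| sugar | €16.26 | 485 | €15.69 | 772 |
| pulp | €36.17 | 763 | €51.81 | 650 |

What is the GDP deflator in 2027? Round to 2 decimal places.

Nominal GDP 2027 = 17.44·588 + 38.98·601 + 15.69·772 + 51.81·650 = 79470.88.
Real GDP 2027 (at 2015 prices) = 12.94·588 + 21.54·601 + 16.26·772 + 36.17·650 = 56617.48.
Deflator = Nominal/Real × 100 = 79470.88/56617.48 × 100 = 140.365.

140.36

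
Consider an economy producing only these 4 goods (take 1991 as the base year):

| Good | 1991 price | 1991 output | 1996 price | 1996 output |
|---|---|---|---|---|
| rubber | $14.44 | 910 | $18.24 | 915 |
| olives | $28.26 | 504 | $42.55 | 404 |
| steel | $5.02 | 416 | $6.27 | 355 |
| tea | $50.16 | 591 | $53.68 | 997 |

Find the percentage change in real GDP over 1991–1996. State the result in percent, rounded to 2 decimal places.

Real GDP 1991 = Nominal GDP 1991 = 14.44·910 + 28.26·504 + 5.02·416 + 50.16·591 = 59116.32.
Real GDP 1996 (at 1991 prices) = 14.44·915 + 28.26·404 + 5.02·355 + 50.16·997 = 76421.26.
Real growth = 76421.26/59116.32 − 1 = 0.2927.

29.27%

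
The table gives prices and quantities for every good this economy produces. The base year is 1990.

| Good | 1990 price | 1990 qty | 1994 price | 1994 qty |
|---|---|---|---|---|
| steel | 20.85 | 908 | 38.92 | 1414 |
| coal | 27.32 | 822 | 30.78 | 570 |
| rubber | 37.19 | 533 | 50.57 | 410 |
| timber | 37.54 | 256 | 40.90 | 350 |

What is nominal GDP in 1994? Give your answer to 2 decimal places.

107626.18

Nominal GDP 1994 = Σ (p_1994 × q_1994) = 38.92·1414 + 30.78·570 + 50.57·410 + 40.90·350 = 107626.18.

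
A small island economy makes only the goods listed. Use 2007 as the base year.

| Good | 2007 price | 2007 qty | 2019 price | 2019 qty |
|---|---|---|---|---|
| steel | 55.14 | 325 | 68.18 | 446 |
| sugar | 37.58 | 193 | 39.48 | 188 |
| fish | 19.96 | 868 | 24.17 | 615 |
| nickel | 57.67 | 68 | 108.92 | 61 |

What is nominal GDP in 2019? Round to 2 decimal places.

Nominal GDP 2019 = Σ (p_2019 × q_2019) = 68.18·446 + 39.48·188 + 24.17·615 + 108.92·61 = 59339.19.

59339.19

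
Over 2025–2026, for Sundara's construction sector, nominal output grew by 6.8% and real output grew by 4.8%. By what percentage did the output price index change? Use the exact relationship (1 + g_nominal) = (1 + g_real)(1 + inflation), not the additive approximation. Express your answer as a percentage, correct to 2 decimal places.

1.91%

(1 + g_nom) = (1 + g_real)(1 + π), so π = 1.0680 / 1.0480 − 1 = 0.01908.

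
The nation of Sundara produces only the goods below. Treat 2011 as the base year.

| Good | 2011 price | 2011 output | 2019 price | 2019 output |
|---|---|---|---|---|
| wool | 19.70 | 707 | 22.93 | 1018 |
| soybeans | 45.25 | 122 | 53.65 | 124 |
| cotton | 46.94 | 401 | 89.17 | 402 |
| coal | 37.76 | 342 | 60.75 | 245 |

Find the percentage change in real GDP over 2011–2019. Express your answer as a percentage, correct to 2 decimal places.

5.08%

Real GDP 2011 = Nominal GDP 2011 = 19.70·707 + 45.25·122 + 46.94·401 + 37.76·342 = 51185.26.
Real GDP 2019 (at 2011 prices) = 19.70·1018 + 45.25·124 + 46.94·402 + 37.76·245 = 53786.68.
Real growth = 53786.68/51185.26 − 1 = 0.0508.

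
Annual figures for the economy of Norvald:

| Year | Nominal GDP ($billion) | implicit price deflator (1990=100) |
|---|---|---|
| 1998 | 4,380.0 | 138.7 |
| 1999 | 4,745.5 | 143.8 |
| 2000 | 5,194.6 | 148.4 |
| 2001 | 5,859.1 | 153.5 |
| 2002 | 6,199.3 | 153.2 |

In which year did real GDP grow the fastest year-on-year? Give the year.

1999: real = 4745.5/1.438 = 3300.07; growth vs 1998 (3157.89) = 4.50%.
2000: real = 5194.6/1.484 = 3500.40; growth vs 1999 (3300.07) = 6.07%.
2001: real = 5859.1/1.535 = 3817.00; growth vs 2000 (3500.40) = 9.04%.
2002: real = 6199.3/1.532 = 4046.54; growth vs 2001 (3817.00) = 6.01%.

2001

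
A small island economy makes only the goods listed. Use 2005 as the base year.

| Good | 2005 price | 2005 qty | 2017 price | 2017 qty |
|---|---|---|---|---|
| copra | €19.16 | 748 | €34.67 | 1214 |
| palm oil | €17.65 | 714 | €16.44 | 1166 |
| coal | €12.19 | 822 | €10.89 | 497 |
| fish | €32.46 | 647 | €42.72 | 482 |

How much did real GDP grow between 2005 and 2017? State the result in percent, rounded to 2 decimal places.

13.09%

Real GDP 2005 = Nominal GDP 2005 = 19.16·748 + 17.65·714 + 12.19·822 + 32.46·647 = 57955.58.
Real GDP 2017 (at 2005 prices) = 19.16·1214 + 17.65·1166 + 12.19·497 + 32.46·482 = 65544.29.
Real growth = 65544.29/57955.58 − 1 = 0.1309.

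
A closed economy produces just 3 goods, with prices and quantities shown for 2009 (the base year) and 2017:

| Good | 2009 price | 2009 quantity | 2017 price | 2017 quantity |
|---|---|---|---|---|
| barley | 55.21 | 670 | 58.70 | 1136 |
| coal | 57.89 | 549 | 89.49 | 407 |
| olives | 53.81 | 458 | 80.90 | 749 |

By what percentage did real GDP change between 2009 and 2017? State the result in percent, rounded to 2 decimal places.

Real GDP 2009 = Nominal GDP 2009 = 55.21·670 + 57.89·549 + 53.81·458 = 93417.29.
Real GDP 2017 (at 2009 prices) = 55.21·1136 + 57.89·407 + 53.81·749 = 126583.48.
Real growth = 126583.48/93417.29 − 1 = 0.3550.

35.50%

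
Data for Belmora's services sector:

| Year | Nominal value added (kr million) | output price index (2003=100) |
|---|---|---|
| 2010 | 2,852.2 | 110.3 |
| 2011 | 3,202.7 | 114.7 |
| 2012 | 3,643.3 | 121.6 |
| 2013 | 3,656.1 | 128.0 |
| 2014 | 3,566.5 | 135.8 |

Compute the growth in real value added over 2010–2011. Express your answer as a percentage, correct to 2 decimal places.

Real value added 2010 = 2852.2/1.103 = 2585.86.
Real value added 2011 = 3202.7/1.147 = 2792.24.
Change = 2792.24/2585.86 − 1 = 0.0798.

7.98%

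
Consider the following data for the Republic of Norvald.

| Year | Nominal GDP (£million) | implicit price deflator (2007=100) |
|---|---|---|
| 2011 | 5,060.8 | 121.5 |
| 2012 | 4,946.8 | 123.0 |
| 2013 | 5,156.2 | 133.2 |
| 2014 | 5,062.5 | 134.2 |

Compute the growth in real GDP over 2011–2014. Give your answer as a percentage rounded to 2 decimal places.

-9.43%

Real GDP 2011 = 5060.8/1.215 = 4165.27.
Real GDP 2014 = 5062.5/1.342 = 3772.35.
Change = 3772.35/4165.27 − 1 = -0.0943.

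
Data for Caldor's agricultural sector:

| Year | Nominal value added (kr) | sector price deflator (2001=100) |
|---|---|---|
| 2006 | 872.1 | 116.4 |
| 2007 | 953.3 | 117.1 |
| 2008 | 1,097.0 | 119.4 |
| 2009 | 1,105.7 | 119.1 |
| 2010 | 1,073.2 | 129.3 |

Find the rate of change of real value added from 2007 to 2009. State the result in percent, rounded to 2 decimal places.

Real value added 2007 = 953.3/1.171 = 814.09.
Real value added 2009 = 1105.7/1.191 = 928.38.
Change = 928.38/814.09 − 1 = 0.1404.

14.04%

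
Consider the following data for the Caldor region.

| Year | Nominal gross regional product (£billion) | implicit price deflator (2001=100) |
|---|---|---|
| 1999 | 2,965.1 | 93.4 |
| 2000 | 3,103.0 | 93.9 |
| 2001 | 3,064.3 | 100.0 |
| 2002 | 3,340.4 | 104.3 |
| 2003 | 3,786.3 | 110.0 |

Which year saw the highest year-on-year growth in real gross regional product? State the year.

2000: real = 3103.0/0.939 = 3304.58; growth vs 1999 (3174.63) = 4.09%.
2001: real = 3064.3/1.000 = 3064.30; growth vs 2000 (3304.58) = -7.27%.
2002: real = 3340.4/1.043 = 3202.68; growth vs 2001 (3064.30) = 4.52%.
2003: real = 3786.3/1.100 = 3442.09; growth vs 2002 (3202.68) = 7.48%.

2003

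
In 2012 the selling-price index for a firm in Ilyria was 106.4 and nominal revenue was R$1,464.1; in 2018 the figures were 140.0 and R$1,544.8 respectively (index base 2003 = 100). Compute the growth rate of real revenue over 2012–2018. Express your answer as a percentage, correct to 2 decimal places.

-19.81%

Real revenue 2012 = 1464.1 / 1.064 = 1376.03.
Real revenue 2018 = 1544.8 / 1.400 = 1103.43.
Real growth = 1103.43 / 1376.03 − 1 = -0.1981.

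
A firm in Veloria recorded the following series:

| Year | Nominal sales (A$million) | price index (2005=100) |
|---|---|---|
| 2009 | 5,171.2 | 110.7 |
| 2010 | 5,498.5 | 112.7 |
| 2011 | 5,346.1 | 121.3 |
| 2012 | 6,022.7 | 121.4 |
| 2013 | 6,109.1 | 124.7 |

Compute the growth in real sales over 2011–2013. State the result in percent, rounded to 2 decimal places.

Real sales 2011 = 5346.1/1.213 = 4407.34.
Real sales 2013 = 6109.1/1.247 = 4899.04.
Change = 4899.04/4407.34 − 1 = 0.1116.

11.16%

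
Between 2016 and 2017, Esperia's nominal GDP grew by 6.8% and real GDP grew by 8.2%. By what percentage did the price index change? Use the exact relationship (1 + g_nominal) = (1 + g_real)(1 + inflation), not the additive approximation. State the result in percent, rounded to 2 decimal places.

(1 + g_nom) = (1 + g_real)(1 + π), so π = 1.0680 / 1.0820 − 1 = -0.01294.

-1.29%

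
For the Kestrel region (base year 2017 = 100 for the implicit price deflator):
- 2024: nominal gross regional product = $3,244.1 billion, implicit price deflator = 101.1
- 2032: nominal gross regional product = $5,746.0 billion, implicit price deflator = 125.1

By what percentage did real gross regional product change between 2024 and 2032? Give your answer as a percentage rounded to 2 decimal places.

43.14%

Deflate each year: 2024 → 3244.1/1.011 = 3208.80; 2032 → 5746.0/1.251 = 4593.13.
So real gross regional product changed by 4593.13/3208.80 − 1 = 0.4314, i.e. 43.14%.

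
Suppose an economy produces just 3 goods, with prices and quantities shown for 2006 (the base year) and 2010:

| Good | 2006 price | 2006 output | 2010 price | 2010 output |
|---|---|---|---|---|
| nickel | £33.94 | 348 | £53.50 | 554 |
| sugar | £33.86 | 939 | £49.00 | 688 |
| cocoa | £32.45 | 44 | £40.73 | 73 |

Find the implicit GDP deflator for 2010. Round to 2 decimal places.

149.15

Nominal GDP 2010 = 53.50·554 + 49.00·688 + 40.73·73 = 66324.29.
Real GDP 2010 (at 2006 prices) = 33.94·554 + 33.86·688 + 32.45·73 = 44467.29.
Deflator = Nominal/Real × 100 = 66324.29/44467.29 × 100 = 149.153.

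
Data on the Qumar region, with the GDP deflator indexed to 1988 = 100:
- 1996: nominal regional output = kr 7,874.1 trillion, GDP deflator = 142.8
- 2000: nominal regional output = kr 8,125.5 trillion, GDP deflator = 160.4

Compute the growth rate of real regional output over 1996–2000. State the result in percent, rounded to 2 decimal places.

-8.13%

Deflate each year: 1996 → 7874.1/1.428 = 5514.08; 2000 → 8125.5/1.604 = 5065.77.
So real regional output changed by 5065.77/5514.08 − 1 = -0.0813, i.e. -8.13%.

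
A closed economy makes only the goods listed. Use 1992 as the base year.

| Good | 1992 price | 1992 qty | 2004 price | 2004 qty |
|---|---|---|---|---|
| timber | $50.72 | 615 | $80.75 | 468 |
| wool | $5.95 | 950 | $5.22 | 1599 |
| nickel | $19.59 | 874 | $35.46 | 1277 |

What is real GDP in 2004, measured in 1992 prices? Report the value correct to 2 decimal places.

Real GDP 2004 = Σ (p_1992 × q_2004) = 50.72·468 + 5.95·1599 + 19.59·1277 = 58267.44.

$58267.44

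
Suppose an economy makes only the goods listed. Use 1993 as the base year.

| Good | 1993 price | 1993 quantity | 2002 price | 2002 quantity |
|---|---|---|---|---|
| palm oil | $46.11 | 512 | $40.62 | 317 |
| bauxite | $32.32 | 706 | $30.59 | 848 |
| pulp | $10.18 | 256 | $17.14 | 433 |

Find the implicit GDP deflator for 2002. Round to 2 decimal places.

Nominal GDP 2002 = 40.62·317 + 30.59·848 + 17.14·433 = 46238.48.
Real GDP 2002 (at 1993 prices) = 46.11·317 + 32.32·848 + 10.18·433 = 46432.17.
Deflator = Nominal/Real × 100 = 46238.48/46432.17 × 100 = 99.583.

99.58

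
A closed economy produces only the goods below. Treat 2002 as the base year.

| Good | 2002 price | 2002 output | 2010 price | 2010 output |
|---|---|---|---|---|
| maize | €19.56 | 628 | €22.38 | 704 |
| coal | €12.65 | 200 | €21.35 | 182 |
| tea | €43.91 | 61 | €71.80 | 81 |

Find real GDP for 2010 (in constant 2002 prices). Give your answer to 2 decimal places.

Real GDP 2010 = Σ (p_2002 × q_2010) = 19.56·704 + 12.65·182 + 43.91·81 = 19629.25.

€19629.25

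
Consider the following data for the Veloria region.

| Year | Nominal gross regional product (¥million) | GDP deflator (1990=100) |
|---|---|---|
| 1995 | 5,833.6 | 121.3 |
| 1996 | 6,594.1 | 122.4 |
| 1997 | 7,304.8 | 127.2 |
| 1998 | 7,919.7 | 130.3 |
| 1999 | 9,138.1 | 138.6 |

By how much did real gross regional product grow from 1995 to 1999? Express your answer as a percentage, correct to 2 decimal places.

Real gross regional product 1995 = 5833.6/1.213 = 4809.23.
Real gross regional product 1999 = 9138.1/1.386 = 6593.15.
Change = 6593.15/4809.23 − 1 = 0.3709.

37.09%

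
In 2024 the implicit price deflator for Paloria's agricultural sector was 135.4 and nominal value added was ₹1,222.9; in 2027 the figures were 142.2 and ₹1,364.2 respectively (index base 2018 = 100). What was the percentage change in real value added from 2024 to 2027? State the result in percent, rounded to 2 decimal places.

6.22%

Real value added 2024 = 1222.9 / 1.354 = 903.18.
Real value added 2027 = 1364.2 / 1.422 = 959.35.
Real growth = 959.35 / 903.18 − 1 = 0.0622.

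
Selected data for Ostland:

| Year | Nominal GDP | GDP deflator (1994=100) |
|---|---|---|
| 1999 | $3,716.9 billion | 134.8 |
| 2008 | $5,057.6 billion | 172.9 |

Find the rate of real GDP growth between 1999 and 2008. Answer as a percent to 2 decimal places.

6.09%

Real GDP 1999 = 3716.9 / 1.348 = 2757.34.
Real GDP 2008 = 5057.6 / 1.729 = 2925.16.
Real growth = 2925.16 / 2757.34 − 1 = 0.0609.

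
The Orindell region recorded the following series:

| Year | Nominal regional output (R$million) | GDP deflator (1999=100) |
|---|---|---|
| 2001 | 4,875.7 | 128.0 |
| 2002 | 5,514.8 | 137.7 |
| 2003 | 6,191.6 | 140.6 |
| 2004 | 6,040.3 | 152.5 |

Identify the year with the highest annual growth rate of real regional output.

2003

2002: real = 5514.8/1.377 = 4004.94; growth vs 2001 (3809.14) = 5.14%.
2003: real = 6191.6/1.406 = 4403.70; growth vs 2002 (4004.94) = 9.96%.
2004: real = 6040.3/1.525 = 3960.85; growth vs 2003 (4403.70) = -10.06%.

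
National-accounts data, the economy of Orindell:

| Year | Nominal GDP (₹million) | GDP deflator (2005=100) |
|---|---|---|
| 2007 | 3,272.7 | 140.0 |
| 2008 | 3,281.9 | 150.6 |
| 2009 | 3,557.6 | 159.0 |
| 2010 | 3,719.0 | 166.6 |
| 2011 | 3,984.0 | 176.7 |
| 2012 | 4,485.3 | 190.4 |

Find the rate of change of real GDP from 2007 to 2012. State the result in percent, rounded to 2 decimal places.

0.77%

Real GDP 2007 = 3272.7/1.400 = 2337.64.
Real GDP 2012 = 4485.3/1.904 = 2355.72.
Change = 2355.72/2337.64 − 1 = 0.0077.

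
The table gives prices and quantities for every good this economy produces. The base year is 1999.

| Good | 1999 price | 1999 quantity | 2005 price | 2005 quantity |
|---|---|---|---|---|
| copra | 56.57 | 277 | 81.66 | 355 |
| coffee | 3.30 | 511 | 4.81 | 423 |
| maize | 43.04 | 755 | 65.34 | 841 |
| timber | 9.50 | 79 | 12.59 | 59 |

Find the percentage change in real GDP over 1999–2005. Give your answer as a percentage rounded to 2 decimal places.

Real GDP 1999 = Nominal GDP 1999 = 56.57·277 + 3.30·511 + 43.04·755 + 9.50·79 = 50601.89.
Real GDP 2005 (at 1999 prices) = 56.57·355 + 3.30·423 + 43.04·841 + 9.50·59 = 58235.39.
Real growth = 58235.39/50601.89 − 1 = 0.1509.

15.09%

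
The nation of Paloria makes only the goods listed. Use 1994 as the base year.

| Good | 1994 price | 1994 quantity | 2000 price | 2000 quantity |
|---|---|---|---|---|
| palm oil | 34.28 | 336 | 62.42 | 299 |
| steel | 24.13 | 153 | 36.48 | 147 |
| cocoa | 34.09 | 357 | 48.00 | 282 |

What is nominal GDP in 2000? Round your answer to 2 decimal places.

37562.14

Nominal GDP 2000 = Σ (p_2000 × q_2000) = 62.42·299 + 36.48·147 + 48.00·282 = 37562.14.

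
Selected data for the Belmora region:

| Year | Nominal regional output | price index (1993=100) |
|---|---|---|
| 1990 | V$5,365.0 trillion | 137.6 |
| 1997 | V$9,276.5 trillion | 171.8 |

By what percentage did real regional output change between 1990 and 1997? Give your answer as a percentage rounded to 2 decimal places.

Deflate each year: 1990 → 5365.0/1.376 = 3898.98; 1997 → 9276.5/1.718 = 5399.59.
So real regional output changed by 5399.59/3898.98 − 1 = 0.3849, i.e. 38.49%.

38.49%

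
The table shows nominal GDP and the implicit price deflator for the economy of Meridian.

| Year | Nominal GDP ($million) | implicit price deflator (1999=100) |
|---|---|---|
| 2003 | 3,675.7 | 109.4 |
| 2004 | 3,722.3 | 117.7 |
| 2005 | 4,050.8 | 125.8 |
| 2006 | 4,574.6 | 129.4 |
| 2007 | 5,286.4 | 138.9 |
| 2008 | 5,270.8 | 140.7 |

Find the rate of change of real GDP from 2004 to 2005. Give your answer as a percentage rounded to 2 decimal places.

1.82%

Real GDP 2004 = 3722.3/1.177 = 3162.53.
Real GDP 2005 = 4050.8/1.258 = 3220.03.
Change = 3220.03/3162.53 − 1 = 0.0182.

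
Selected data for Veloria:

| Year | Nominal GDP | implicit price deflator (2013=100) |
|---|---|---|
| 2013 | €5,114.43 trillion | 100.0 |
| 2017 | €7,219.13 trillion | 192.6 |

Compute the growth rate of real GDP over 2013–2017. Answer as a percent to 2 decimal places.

Real GDP 2013 = 5114.43 / 1.000 = 5114.43.
Real GDP 2017 = 7219.13 / 1.926 = 3748.25.
Real growth = 3748.25 / 5114.43 − 1 = -0.2671.

-26.71%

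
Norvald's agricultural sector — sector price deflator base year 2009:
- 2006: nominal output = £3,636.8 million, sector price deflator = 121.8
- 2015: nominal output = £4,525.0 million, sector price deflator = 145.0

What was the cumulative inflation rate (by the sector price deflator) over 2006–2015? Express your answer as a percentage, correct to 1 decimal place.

19.0%

Price-level change = 145.0 / 121.8 − 1 = 0.1905.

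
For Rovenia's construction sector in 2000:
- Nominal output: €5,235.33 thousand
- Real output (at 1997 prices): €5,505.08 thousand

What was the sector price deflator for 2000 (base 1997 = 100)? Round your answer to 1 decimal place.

95.1

sector price deflator = (Nominal / Real) × 100 = 5235.33 / 5505.08 × 100 = 95.10.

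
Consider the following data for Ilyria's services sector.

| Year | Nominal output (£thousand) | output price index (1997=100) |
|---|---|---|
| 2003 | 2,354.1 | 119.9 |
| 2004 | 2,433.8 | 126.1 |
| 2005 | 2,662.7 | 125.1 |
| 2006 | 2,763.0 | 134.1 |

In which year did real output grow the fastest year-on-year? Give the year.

2004: real = 2433.8/1.261 = 1930.06; growth vs 2003 (1963.39) = -1.70%.
2005: real = 2662.7/1.251 = 2128.46; growth vs 2004 (1930.06) = 10.28%.
2006: real = 2763.0/1.341 = 2060.40; growth vs 2005 (2128.46) = -3.20%.

2005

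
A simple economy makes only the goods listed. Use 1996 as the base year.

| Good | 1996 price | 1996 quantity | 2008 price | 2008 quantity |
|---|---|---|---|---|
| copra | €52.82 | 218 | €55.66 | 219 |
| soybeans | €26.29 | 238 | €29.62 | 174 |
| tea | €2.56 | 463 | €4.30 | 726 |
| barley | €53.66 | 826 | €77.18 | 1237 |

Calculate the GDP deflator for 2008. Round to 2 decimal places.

137.40

Nominal GDP 2008 = 55.66·219 + 29.62·174 + 4.30·726 + 77.18·1237 = 115936.88.
Real GDP 2008 (at 1996 prices) = 52.82·219 + 26.29·174 + 2.56·726 + 53.66·1237 = 84378.02.
Deflator = Nominal/Real × 100 = 115936.88/84378.02 × 100 = 137.402.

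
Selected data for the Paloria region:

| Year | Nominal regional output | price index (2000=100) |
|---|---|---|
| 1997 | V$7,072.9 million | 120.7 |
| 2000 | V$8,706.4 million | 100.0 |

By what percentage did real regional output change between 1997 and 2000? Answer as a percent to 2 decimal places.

Real regional output 1997 = 7072.9 / 1.207 = 5859.90.
Real regional output 2000 = 8706.4 / 1.000 = 8706.40.
Real growth = 8706.40 / 5859.90 − 1 = 0.4858.

48.58%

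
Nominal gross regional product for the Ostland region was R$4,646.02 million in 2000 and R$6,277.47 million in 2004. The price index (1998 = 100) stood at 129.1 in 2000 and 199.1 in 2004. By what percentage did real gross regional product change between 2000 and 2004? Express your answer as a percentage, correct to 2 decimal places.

Deflate each year: 2000 → 4646.02/1.291 = 3598.78; 2004 → 6277.47/1.991 = 3152.92.
So real gross regional product changed by 3152.92/3598.78 − 1 = -0.1239, i.e. -12.39%.

-12.39%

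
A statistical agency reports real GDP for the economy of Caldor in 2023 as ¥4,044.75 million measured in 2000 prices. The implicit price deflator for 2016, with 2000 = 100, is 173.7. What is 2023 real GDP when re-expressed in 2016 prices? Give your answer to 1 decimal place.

¥7,025.7 million

Real GDP in 2016 prices = Real GDP in 2000 prices × (P_2016/P_2000) = 4044.75 × 1.737 = 7025.73.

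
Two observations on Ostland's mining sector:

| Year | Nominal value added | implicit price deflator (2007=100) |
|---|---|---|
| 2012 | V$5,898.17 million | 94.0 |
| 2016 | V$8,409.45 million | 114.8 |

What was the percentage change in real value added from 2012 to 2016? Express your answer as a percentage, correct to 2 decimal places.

16.74%

Deflate each year: 2012 → 5898.17/0.940 = 6274.65; 2016 → 8409.45/1.148 = 7325.30.
So real value added changed by 7325.30/6274.65 − 1 = 0.1674, i.e. 16.74%.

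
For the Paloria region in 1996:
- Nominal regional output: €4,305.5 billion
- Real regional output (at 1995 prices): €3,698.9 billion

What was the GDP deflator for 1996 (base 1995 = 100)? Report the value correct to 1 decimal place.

GDP deflator = (Nominal / Real) × 100 = 4305.5 / 3698.9 × 100 = 116.40.

116.4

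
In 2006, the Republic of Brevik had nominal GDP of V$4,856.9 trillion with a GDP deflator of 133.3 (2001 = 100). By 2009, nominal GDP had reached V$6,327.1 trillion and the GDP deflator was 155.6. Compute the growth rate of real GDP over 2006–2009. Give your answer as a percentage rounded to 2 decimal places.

Deflate each year: 2006 → 4856.9/1.333 = 3643.59; 2009 → 6327.1/1.556 = 4066.26.
So real GDP changed by 4066.26/3643.59 − 1 = 0.1160, i.e. 11.60%.

11.60%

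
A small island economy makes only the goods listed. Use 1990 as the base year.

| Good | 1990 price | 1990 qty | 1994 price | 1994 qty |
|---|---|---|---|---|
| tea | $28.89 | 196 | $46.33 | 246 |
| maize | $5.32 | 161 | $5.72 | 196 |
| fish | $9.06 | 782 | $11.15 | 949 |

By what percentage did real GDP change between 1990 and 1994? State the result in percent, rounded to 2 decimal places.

23.11%

Real GDP 1990 = Nominal GDP 1990 = 28.89·196 + 5.32·161 + 9.06·782 = 13603.88.
Real GDP 1994 (at 1990 prices) = 28.89·246 + 5.32·196 + 9.06·949 = 16747.60.
Real growth = 16747.60/13603.88 − 1 = 0.2311.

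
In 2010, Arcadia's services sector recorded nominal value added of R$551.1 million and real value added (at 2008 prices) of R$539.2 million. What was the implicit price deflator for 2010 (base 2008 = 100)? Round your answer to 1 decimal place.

102.2

implicit price deflator = (Nominal / Real) × 100 = 551.1 / 539.2 × 100 = 102.21.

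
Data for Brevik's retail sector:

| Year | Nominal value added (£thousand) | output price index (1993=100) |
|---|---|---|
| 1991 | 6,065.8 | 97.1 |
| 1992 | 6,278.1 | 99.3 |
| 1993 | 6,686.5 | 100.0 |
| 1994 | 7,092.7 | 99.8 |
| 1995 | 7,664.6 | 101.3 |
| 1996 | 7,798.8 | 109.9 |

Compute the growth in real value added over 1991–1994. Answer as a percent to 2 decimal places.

Real value added 1991 = 6065.8/0.971 = 6246.96.
Real value added 1994 = 7092.7/0.998 = 7106.91.
Change = 7106.91/6246.96 − 1 = 0.1377.

13.77%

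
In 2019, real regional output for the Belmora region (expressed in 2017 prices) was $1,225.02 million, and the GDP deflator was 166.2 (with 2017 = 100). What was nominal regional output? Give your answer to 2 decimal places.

Nominal regional output = Real × (GDP deflator/100) = 1225.02 × 1.662 = 2035.98.

$2,035.98 million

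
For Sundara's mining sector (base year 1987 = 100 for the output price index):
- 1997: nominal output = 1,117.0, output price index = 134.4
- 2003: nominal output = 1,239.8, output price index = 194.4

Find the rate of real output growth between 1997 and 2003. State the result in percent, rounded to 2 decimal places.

-23.26%

Deflate each year: 1997 → 1117.0/1.344 = 831.10; 2003 → 1239.8/1.944 = 637.76.
So real output changed by 637.76/831.10 − 1 = -0.2326, i.e. -23.26%.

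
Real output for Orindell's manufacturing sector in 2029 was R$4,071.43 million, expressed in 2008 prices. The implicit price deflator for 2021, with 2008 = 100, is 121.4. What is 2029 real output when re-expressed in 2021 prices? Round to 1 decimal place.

R$4,942.7 million

Real output in 2021 prices = Real output in 2008 prices × (P_2021/P_2008) = 4071.43 × 1.214 = 4942.72.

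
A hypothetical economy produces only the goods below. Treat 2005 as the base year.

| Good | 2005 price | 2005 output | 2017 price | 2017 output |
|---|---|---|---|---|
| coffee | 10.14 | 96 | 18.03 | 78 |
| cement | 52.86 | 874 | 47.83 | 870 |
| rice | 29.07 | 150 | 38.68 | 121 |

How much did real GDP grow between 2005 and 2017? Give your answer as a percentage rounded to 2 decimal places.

-2.40%

Real GDP 2005 = Nominal GDP 2005 = 10.14·96 + 52.86·874 + 29.07·150 = 51533.58.
Real GDP 2017 (at 2005 prices) = 10.14·78 + 52.86·870 + 29.07·121 = 50296.59.
Real growth = 50296.59/51533.58 − 1 = -0.0240.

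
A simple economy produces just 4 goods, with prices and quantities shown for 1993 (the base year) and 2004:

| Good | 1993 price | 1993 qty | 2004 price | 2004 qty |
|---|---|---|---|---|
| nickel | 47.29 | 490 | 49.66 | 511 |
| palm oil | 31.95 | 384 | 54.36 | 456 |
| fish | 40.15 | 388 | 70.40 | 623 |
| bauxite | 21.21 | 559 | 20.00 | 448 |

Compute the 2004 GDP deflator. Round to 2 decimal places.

Nominal GDP 2004 = 49.66·511 + 54.36·456 + 70.40·623 + 20.00·448 = 102983.62.
Real GDP 2004 (at 1993 prices) = 47.29·511 + 31.95·456 + 40.15·623 + 21.21·448 = 73249.92.
Deflator = Nominal/Real × 100 = 102983.62/73249.92 × 100 = 140.592.

140.59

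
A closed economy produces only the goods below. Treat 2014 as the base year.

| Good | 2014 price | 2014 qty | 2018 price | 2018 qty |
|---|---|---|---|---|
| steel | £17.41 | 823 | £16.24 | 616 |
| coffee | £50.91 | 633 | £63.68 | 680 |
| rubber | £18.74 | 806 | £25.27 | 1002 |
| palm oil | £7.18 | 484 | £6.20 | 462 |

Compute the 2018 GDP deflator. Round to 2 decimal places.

Nominal GDP 2018 = 16.24·616 + 63.68·680 + 25.27·1002 + 6.20·462 = 81491.18.
Real GDP 2018 (at 2014 prices) = 17.41·616 + 50.91·680 + 18.74·1002 + 7.18·462 = 67438.00.
Deflator = Nominal/Real × 100 = 81491.18/67438.00 × 100 = 120.839.

120.84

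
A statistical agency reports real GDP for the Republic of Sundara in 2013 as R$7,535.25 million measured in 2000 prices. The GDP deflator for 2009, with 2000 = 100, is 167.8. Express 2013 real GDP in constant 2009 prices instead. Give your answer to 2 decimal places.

Real GDP in 2009 prices = Real GDP in 2000 prices × (P_2009/P_2000) = 7535.25 × 1.678 = 12644.15.

R$12,644.15 million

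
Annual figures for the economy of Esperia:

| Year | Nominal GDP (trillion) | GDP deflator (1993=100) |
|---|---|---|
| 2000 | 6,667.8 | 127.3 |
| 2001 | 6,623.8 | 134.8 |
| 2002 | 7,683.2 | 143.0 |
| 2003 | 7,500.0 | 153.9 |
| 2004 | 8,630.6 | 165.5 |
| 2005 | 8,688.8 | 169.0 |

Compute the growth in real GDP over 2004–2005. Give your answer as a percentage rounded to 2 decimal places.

Real GDP 2004 = 8630.6/1.655 = 5214.86.
Real GDP 2005 = 8688.8/1.690 = 5141.30.
Change = 5141.30/5214.86 − 1 = -0.0141.

-1.41%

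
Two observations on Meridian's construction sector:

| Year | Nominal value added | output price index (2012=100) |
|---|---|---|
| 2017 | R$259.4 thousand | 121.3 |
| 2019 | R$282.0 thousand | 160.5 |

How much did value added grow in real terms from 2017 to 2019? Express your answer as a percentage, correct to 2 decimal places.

-17.84%

Real value added 2017 = 259.4 / 1.213 = 213.85.
Real value added 2019 = 282.0 / 1.605 = 175.70.
Real growth = 175.70 / 213.85 − 1 = -0.1784.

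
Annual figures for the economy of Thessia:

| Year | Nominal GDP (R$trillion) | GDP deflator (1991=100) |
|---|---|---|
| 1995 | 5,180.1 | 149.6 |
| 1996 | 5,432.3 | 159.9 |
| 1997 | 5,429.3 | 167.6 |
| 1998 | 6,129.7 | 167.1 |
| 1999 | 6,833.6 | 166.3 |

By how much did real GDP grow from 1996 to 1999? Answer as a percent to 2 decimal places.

Real GDP 1996 = 5432.3/1.599 = 3397.31.
Real GDP 1999 = 6833.6/1.663 = 4109.20.
Change = 4109.20/3397.31 − 1 = 0.2095.

20.95%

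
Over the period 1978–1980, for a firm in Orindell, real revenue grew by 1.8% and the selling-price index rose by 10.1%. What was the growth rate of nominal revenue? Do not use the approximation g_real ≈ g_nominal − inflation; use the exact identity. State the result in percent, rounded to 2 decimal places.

12.08%

(1 + g_nom) = (1 + g_real)(1 + π) = 1.0180 × 1.1010 = 1.12082.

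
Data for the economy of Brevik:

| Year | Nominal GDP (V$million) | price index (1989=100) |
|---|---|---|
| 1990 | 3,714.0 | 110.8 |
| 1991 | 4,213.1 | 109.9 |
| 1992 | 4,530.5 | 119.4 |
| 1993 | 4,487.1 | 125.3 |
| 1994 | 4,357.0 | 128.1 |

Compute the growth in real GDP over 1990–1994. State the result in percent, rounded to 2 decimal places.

Real GDP 1990 = 3714.0/1.108 = 3351.99.
Real GDP 1994 = 4357.0/1.281 = 3401.25.
Change = 3401.25/3351.99 − 1 = 0.0147.

1.47%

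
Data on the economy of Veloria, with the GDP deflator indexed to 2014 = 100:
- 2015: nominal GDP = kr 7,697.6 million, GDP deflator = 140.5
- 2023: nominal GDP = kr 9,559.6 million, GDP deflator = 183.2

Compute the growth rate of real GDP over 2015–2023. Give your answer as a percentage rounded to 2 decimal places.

-4.76%

Deflate each year: 2015 → 7697.6/1.405 = 5478.72; 2023 → 9559.6/1.832 = 5218.12.
So real GDP changed by 5218.12/5478.72 − 1 = -0.0476, i.e. -4.76%.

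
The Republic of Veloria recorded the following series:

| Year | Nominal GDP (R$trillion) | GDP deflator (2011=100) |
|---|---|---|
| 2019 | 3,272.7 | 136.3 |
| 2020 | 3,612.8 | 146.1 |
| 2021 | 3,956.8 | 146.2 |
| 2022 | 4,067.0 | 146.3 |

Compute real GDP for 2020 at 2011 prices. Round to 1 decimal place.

Real GDP 2020 = 3612.8 / 1.461 = 2472.83.

R$2,472.8 trillion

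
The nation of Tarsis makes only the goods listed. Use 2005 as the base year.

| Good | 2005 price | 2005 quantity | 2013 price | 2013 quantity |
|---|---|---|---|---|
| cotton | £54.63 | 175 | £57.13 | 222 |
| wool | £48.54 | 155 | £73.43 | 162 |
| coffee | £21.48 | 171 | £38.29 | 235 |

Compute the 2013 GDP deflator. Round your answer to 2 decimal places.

Nominal GDP 2013 = 57.13·222 + 73.43·162 + 38.29·235 = 33576.67.
Real GDP 2013 (at 2005 prices) = 54.63·222 + 48.54·162 + 21.48·235 = 25039.14.
Deflator = Nominal/Real × 100 = 33576.67/25039.14 × 100 = 134.097.

134.10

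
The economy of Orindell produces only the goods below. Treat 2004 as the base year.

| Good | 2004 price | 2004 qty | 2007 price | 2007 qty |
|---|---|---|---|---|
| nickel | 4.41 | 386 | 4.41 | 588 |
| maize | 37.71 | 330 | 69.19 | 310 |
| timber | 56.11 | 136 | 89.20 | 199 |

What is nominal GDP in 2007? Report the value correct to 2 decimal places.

Nominal GDP 2007 = Σ (p_2007 × q_2007) = 4.41·588 + 69.19·310 + 89.20·199 = 41792.78.

41792.78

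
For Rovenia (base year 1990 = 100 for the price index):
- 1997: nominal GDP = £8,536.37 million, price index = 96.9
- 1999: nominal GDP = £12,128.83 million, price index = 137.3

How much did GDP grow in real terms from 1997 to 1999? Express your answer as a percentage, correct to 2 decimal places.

Real GDP 1997 = 8536.37 / 0.969 = 8809.46.
Real GDP 1999 = 12128.83 / 1.373 = 8833.82.
Real growth = 8833.82 / 8809.46 − 1 = 0.0028.

0.28%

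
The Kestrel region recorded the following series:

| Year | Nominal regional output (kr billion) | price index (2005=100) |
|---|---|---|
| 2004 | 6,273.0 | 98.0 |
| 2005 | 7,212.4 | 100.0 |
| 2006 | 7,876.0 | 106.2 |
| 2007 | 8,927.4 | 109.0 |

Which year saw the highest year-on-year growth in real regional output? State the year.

2005: real = 7212.4/1.000 = 7212.40; growth vs 2004 (6401.02) = 12.68%.
2006: real = 7876.0/1.062 = 7416.20; growth vs 2005 (7212.40) = 2.83%.
2007: real = 8927.4/1.090 = 8190.28; growth vs 2006 (7416.20) = 10.44%.

2005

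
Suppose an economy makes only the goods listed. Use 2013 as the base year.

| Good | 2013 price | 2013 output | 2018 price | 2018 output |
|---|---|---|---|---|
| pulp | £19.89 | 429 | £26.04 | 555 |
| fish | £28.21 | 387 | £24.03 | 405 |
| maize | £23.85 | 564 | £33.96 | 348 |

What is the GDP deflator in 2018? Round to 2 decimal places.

117.03

Nominal GDP 2018 = 26.04·555 + 24.03·405 + 33.96·348 = 36002.43.
Real GDP 2018 (at 2013 prices) = 19.89·555 + 28.21·405 + 23.85·348 = 30763.80.
Deflator = Nominal/Real × 100 = 36002.43/30763.80 × 100 = 117.029.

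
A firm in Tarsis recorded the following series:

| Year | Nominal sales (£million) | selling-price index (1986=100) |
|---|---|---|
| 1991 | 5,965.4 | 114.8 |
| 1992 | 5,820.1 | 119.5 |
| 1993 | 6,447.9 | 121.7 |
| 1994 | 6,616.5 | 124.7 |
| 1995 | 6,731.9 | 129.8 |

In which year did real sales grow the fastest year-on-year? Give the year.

1992: real = 5820.1/1.195 = 4870.38; growth vs 1991 (5196.34) = -6.27%.
1993: real = 6447.9/1.217 = 5298.19; growth vs 1992 (4870.38) = 8.78%.
1994: real = 6616.5/1.247 = 5305.93; growth vs 1993 (5298.19) = 0.15%.
1995: real = 6731.9/1.298 = 5186.36; growth vs 1994 (5305.93) = -2.25%.

1993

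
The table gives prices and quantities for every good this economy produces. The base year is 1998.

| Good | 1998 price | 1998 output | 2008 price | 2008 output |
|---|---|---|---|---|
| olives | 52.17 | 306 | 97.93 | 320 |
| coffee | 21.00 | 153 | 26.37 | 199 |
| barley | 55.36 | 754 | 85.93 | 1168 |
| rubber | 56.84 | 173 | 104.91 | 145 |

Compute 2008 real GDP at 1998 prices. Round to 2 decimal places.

93775.68

Real GDP 2008 = Σ (p_1998 × q_2008) = 52.17·320 + 21.00·199 + 55.36·1168 + 56.84·145 = 93775.68.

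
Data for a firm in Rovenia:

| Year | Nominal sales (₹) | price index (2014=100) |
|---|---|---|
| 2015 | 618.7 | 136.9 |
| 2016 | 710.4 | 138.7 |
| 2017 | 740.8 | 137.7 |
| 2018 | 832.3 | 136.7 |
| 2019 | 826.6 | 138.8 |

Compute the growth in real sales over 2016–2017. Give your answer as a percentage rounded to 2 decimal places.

Real sales 2016 = 710.4/1.387 = 512.18.
Real sales 2017 = 740.8/1.377 = 537.98.
Change = 537.98/512.18 − 1 = 0.0504.

5.04%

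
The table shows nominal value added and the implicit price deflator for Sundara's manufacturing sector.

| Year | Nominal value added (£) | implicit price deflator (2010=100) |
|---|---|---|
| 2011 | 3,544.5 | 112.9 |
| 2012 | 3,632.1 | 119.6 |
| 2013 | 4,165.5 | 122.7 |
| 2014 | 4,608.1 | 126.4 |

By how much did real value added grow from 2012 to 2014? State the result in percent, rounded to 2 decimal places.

20.05%

Real value added 2012 = 3632.1/1.196 = 3036.87.
Real value added 2014 = 4608.1/1.264 = 3645.65.
Change = 3645.65/3036.87 − 1 = 0.2005.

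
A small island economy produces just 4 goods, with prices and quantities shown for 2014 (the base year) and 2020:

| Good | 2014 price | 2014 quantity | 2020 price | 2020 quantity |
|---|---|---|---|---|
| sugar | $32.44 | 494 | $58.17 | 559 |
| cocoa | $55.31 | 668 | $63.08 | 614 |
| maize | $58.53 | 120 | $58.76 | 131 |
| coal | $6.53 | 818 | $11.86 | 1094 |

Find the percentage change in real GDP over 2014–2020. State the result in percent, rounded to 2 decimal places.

Real GDP 2014 = Nominal GDP 2014 = 32.44·494 + 55.31·668 + 58.53·120 + 6.53·818 = 65337.58.
Real GDP 2020 (at 2014 prices) = 32.44·559 + 55.31·614 + 58.53·131 + 6.53·1094 = 66905.55.
Real growth = 66905.55/65337.58 − 1 = 0.0240.

2.40%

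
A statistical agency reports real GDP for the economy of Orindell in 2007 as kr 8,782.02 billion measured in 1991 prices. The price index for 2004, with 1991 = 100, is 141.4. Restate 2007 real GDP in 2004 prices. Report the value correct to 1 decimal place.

Real GDP in 2004 prices = Real GDP in 1991 prices × (P_2004/P_1991) = 8782.02 × 1.414 = 12417.78.

kr 12,417.8 billion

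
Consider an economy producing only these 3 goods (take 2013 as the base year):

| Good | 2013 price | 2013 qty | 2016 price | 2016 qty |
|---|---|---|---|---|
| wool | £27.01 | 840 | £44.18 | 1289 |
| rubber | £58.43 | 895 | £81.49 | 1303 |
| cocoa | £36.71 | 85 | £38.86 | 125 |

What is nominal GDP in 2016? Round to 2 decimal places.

£167986.99

Nominal GDP 2016 = Σ (p_2016 × q_2016) = 44.18·1289 + 81.49·1303 + 38.86·125 = 167986.99.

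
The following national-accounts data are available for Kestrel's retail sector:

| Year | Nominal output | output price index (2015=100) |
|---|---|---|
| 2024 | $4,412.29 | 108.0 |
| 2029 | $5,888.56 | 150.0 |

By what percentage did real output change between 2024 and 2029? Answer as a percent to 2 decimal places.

Deflate each year: 2024 → 4412.29/1.080 = 4085.45; 2029 → 5888.56/1.500 = 3925.71.
So real output changed by 3925.71/4085.45 − 1 = -0.0391, i.e. -3.91%.

-3.91%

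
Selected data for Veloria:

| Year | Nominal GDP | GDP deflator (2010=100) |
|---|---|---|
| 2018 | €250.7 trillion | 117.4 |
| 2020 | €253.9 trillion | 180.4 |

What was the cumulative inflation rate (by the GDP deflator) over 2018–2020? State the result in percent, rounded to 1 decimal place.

Price-level change = 180.4 / 117.4 − 1 = 0.5366.

53.7%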